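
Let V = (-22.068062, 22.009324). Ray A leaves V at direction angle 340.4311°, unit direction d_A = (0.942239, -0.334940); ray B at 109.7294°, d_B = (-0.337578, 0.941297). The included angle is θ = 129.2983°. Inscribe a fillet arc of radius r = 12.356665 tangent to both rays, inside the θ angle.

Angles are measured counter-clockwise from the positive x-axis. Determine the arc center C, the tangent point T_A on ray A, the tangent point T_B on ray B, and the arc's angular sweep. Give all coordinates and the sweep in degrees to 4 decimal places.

center=(-12.4131,31.6914) T_A=(-16.5518,20.0485) T_B=(-24.0444,27.5200) sweep=50.7017

bisector direction at 45.0803° = (0.706116,0.708096)
center distance |VC| = r/sin(θ/2) = 12.356665/sin(64.6492°) = 13.673371
C = V + |VC|·bis = (-12.4131,31.6914)
T_A = V + ((C−V)·d_A)·d_A = V + 5.8544·d_A = (-16.5518,20.0485)
T_B = V + ((C−V)·d_B)·d_B = V + 5.8544·d_B = (-24.0444,27.5200)
sweep = 180° − θ = 50.7017°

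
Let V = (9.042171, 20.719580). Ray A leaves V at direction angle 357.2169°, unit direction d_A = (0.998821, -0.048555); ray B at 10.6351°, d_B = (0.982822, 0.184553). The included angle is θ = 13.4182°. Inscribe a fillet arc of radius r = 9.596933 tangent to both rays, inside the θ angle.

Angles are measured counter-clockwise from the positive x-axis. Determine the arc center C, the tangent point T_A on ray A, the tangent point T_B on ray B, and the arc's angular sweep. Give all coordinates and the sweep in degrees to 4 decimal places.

center=(90.9949,26.3439) T_A=(90.5289,16.7583) T_B=(89.2237,35.7760) sweep=166.5818

bisector direction at 3.9260° = (0.997653,0.068468)
center distance |VC| = r/sin(θ/2) = 9.596933/sin(6.7091°) = 82.145495
C = V + |VC|·bis = (90.9949,26.3439)
T_A = V + ((C−V)·d_A)·d_A = V + 81.5830·d_A = (90.5289,16.7583)
T_B = V + ((C−V)·d_B)·d_B = V + 81.5830·d_B = (89.2237,35.7760)
sweep = 180° − θ = 166.5818°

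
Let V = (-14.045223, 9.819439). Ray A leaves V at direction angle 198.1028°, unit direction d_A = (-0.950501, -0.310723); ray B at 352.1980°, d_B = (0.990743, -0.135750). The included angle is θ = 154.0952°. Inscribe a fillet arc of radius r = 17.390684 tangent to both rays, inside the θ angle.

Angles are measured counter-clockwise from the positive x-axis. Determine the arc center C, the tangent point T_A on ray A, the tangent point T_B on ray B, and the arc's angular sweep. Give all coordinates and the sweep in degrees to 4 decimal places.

bisector direction at 275.1504° = (0.089770,-0.995962)
center distance |VC| = r/sin(θ/2) = 17.390684/sin(77.0476°) = 17.844714
C = V + |VC|·bis = (-12.4433,-7.9532)
T_A = V + ((C−V)·d_A)·d_A = V + 3.9997·d_A = (-17.8470,8.5766)
T_B = V + ((C−V)·d_B)·d_B = V + 3.9997·d_B = (-10.0825,9.2765)
sweep = 180° − θ = 25.9048°

center=(-12.4433,-7.9532) T_A=(-17.8470,8.5766) T_B=(-10.0825,9.2765) sweep=25.9048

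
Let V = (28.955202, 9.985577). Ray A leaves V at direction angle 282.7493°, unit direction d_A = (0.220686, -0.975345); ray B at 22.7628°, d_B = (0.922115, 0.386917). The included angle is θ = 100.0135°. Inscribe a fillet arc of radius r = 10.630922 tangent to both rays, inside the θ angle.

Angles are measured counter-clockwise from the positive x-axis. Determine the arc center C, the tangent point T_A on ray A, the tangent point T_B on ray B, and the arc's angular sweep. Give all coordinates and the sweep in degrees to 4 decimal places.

center=(41.2922,3.6333) T_A=(30.9233,1.2872) T_B=(37.1789,13.4362) sweep=79.9865

bisector direction at 332.7561° = (0.889065,-0.457780)
center distance |VC| = r/sin(θ/2) = 10.630922/sin(50.0067°) = 13.876311
C = V + |VC|·bis = (41.2922,3.6333)
T_A = V + ((C−V)·d_A)·d_A = V + 8.9183·d_A = (30.9233,1.2872)
T_B = V + ((C−V)·d_B)·d_B = V + 8.9183·d_B = (37.1789,13.4362)
sweep = 180° − θ = 79.9865°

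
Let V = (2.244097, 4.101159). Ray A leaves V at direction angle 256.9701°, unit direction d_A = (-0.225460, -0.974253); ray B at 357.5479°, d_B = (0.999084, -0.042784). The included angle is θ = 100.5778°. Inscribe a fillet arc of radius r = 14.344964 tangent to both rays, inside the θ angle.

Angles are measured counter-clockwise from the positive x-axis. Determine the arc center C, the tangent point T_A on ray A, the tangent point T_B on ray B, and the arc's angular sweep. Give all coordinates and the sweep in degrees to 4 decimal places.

bisector direction at 307.2590° = (0.605419,-0.795907)
center distance |VC| = r/sin(θ/2) = 14.344964/sin(50.2889°) = 18.647362
C = V + |VC|·bis = (13.5336,-10.7404)
T_A = V + ((C−V)·d_A)·d_A = V + 11.9141·d_A = (-0.4421,-7.5062)
T_B = V + ((C−V)·d_B)·d_B = V + 11.9141·d_B = (14.1473,3.5914)
sweep = 180° − θ = 79.4222°

center=(13.5336,-10.7404) T_A=(-0.4421,-7.5062) T_B=(14.1473,3.5914) sweep=79.4222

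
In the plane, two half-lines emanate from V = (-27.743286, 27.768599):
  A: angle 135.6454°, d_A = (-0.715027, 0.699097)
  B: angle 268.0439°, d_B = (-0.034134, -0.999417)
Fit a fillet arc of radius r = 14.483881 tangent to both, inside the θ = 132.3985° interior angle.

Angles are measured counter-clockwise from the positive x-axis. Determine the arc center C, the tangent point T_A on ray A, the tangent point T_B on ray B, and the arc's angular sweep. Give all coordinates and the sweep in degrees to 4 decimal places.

center=(-42.4368,21.8783) T_A=(-32.3111,32.2347) T_B=(-27.9613,21.3839) sweep=47.6015

bisector direction at 201.8446° = (-0.928196,-0.372091)
center distance |VC| = r/sin(θ/2) = 14.483881/sin(66.1993°) = 15.830167
C = V + |VC|·bis = (-42.4368,21.8783)
T_A = V + ((C−V)·d_A)·d_A = V + 6.3884·d_A = (-32.3111,32.2347)
T_B = V + ((C−V)·d_B)·d_B = V + 6.3884·d_B = (-27.9613,21.3839)
sweep = 180° − θ = 47.6015°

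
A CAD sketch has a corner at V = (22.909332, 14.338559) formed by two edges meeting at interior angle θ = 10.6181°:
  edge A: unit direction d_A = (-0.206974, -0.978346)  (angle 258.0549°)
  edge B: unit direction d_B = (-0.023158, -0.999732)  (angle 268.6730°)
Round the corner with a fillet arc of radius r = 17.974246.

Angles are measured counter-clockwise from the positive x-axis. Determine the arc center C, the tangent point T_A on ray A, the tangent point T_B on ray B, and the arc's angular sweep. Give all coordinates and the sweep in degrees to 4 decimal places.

center=(0.4605,-178.6176) T_A=(-17.1245,-174.8974) T_B=(18.4299,-179.0339) sweep=169.3819

bisector direction at 263.3639° = (-0.115562,-0.993300)
center distance |VC| = r/sin(θ/2) = 17.974246/sin(5.3091°) = 194.257658
C = V + |VC|·bis = (0.4605,-178.6176)
T_A = V + ((C−V)·d_A)·d_A = V + 193.4243·d_A = (-17.1245,-174.8974)
T_B = V + ((C−V)·d_B)·d_B = V + 193.4243·d_B = (18.4299,-179.0339)
sweep = 180° − θ = 169.3819°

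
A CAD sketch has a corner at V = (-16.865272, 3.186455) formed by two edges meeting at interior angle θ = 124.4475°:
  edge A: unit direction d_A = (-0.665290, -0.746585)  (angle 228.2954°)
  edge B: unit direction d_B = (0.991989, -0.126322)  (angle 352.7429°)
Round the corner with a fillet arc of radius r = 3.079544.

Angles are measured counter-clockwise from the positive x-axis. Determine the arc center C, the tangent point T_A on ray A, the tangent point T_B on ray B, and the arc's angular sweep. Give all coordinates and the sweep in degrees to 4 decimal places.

bisector direction at 290.5191° = (0.350520,-0.936555)
center distance |VC| = r/sin(θ/2) = 3.079544/sin(62.2238°) = 3.480599
C = V + |VC|·bis = (-15.6453,-0.0733)
T_A = V + ((C−V)·d_A)·d_A = V + 1.6220·d_A = (-17.9444,1.9755)
T_B = V + ((C−V)·d_B)·d_B = V + 1.6220·d_B = (-15.2562,2.9816)
sweep = 180° − θ = 55.5525°

center=(-15.6453,-0.0733) T_A=(-17.9444,1.9755) T_B=(-15.2562,2.9816) sweep=55.5525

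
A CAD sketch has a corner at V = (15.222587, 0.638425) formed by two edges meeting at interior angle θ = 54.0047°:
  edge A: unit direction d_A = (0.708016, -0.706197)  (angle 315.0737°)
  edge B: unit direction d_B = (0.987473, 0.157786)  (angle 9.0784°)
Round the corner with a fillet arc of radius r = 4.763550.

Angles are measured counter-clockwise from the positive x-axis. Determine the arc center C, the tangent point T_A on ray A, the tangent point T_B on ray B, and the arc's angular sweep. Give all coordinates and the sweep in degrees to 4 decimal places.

bisector direction at 342.0760° = (0.951466,-0.307754)
center distance |VC| = r/sin(θ/2) = 4.763550/sin(27.0023°) = 10.491776
C = V + |VC|·bis = (25.2052,-2.5905)
T_A = V + ((C−V)·d_A)·d_A = V + 9.3480·d_A = (21.8412,-5.9631)
T_B = V + ((C−V)·d_B)·d_B = V + 9.3480·d_B = (24.4535,2.1134)
sweep = 180° − θ = 125.9953°

center=(25.2052,-2.5905) T_A=(21.8412,-5.9631) T_B=(24.4535,2.1134) sweep=125.9953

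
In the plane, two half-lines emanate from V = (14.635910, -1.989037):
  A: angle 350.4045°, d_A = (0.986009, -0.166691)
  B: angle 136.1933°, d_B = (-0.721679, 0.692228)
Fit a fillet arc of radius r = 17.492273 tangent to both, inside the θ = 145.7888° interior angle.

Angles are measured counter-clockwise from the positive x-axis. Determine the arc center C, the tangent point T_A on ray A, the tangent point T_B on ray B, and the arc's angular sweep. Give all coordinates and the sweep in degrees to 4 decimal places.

bisector direction at 63.2989° = (0.449336,0.893363)
center distance |VC| = r/sin(θ/2) = 17.492273/sin(72.8944°) = 18.301870
C = V + |VC|·bis = (22.8596,14.3612)
T_A = V + ((C−V)·d_A)·d_A = V + 5.3832·d_A = (19.9438,-2.8864)
T_B = V + ((C−V)·d_B)·d_B = V + 5.3832·d_B = (10.7510,1.7374)
sweep = 180° − θ = 34.2112°

center=(22.8596,14.3612) T_A=(19.9438,-2.8864) T_B=(10.7510,1.7374) sweep=34.2112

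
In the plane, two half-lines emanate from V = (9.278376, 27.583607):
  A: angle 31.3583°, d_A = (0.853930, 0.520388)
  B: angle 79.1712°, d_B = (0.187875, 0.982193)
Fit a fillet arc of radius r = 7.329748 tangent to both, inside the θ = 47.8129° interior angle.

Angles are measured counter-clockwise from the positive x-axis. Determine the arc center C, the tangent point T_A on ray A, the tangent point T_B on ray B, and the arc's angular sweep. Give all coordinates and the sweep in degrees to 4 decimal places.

bisector direction at 55.2647° = (0.569785,0.821794)
center distance |VC| = r/sin(θ/2) = 7.329748/sin(23.9064°) = 18.087224
C = V + |VC|·bis = (19.5842,42.4476)
T_A = V + ((C−V)·d_A)·d_A = V + 16.5355·d_A = (23.3985,36.1885)
T_B = V + ((C−V)·d_B)·d_B = V + 16.5355·d_B = (12.3850,43.8246)
sweep = 180° − θ = 132.1871°

center=(19.5842,42.4476) T_A=(23.3985,36.1885) T_B=(12.3850,43.8246) sweep=132.1871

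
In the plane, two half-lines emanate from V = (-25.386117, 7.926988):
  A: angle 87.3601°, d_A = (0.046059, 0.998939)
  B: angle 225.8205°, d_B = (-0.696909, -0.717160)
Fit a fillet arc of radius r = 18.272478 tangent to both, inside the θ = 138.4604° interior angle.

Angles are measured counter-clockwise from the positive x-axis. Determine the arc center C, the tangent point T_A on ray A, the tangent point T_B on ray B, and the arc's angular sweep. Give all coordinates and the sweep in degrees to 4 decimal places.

center=(-43.3200,15.6913) T_A=(-25.0669,14.8497) T_B=(-30.2157,2.9570) sweep=41.5396

bisector direction at 156.5903° = (-0.917687,0.397303)
center distance |VC| = r/sin(θ/2) = 18.272478/sin(69.2302°) = 19.542491
C = V + |VC|·bis = (-43.3200,15.6913)
T_A = V + ((C−V)·d_A)·d_A = V + 6.9300·d_A = (-25.0669,14.8497)
T_B = V + ((C−V)·d_B)·d_B = V + 6.9300·d_B = (-30.2157,2.9570)
sweep = 180° − θ = 41.5396°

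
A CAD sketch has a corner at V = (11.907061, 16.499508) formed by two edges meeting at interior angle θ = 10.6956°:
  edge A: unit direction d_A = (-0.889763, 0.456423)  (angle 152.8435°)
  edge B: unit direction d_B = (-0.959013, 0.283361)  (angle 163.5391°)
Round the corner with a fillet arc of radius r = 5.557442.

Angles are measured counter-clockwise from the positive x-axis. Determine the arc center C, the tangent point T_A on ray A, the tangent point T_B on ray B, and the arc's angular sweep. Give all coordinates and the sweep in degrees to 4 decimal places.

center=(-43.4537,38.6520) T_A=(-40.9172,43.5968) T_B=(-45.0285,33.3223) sweep=169.3044

bisector direction at 158.1913° = (-0.928429,0.371509)
center distance |VC| = r/sin(θ/2) = 5.557442/sin(5.3478°) = 59.628403
C = V + |VC|·bis = (-43.4537,38.6520)
T_A = V + ((C−V)·d_A)·d_A = V + 59.3689·d_A = (-40.9172,43.5968)
T_B = V + ((C−V)·d_B)·d_B = V + 59.3689·d_B = (-45.0285,33.3223)
sweep = 180° − θ = 169.3044°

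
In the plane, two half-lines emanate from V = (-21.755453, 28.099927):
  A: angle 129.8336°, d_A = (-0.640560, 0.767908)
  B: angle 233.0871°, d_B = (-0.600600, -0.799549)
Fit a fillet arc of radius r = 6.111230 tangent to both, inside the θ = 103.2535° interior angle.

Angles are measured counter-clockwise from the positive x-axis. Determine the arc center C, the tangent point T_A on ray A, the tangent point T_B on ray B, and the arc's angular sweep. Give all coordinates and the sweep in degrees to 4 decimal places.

bisector direction at 181.4604° = (-0.999675,-0.025485)
center distance |VC| = r/sin(θ/2) = 6.111230/sin(51.6268°) = 7.795102
C = V + |VC|·bis = (-29.5480,27.9013)
T_A = V + ((C−V)·d_A)·d_A = V + 4.8391·d_A = (-24.8552,31.8159)
T_B = V + ((C−V)·d_B)·d_B = V + 4.8391·d_B = (-24.6618,24.2309)
sweep = 180° − θ = 76.7465°

center=(-29.5480,27.9013) T_A=(-24.8552,31.8159) T_B=(-24.6618,24.2309) sweep=76.7465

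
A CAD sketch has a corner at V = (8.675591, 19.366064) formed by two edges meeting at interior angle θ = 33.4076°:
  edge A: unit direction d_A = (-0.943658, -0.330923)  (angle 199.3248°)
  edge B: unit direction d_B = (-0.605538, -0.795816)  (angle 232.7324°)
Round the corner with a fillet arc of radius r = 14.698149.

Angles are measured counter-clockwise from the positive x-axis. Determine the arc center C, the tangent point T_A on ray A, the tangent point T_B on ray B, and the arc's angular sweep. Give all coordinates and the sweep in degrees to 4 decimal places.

center=(-32.6805,-10.7125) T_A=(-37.5445,3.1576) T_B=(-20.9835,-19.6128) sweep=146.5924

bisector direction at 216.0286° = (-0.808723,-0.588189)
center distance |VC| = r/sin(θ/2) = 14.698149/sin(16.7038°) = 51.137507
C = V + |VC|·bis = (-32.6805,-10.7125)
T_A = V + ((C−V)·d_A)·d_A = V + 48.9797·d_A = (-37.5445,3.1576)
T_B = V + ((C−V)·d_B)·d_B = V + 48.9797·d_B = (-20.9835,-19.6128)
sweep = 180° − θ = 146.5924°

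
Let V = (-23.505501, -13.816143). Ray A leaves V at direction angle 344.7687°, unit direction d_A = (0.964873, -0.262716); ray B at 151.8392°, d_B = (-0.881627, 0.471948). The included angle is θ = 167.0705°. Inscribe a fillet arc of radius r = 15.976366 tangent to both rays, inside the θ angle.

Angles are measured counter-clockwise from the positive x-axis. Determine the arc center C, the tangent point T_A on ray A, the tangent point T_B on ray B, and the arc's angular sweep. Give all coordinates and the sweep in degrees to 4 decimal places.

bisector direction at 68.3040° = (0.369683,0.929158)
center distance |VC| = r/sin(θ/2) = 15.976366/sin(83.5353°) = 16.078605
C = V + |VC|·bis = (-17.5615,1.1234)
T_A = V + ((C−V)·d_A)·d_A = V + 1.8103·d_A = (-21.7588,-14.2917)
T_B = V + ((C−V)·d_B)·d_B = V + 1.8103·d_B = (-25.1015,-12.9618)
sweep = 180° − θ = 12.9295°

center=(-17.5615,1.1234) T_A=(-21.7588,-14.2917) T_B=(-25.1015,-12.9618) sweep=12.9295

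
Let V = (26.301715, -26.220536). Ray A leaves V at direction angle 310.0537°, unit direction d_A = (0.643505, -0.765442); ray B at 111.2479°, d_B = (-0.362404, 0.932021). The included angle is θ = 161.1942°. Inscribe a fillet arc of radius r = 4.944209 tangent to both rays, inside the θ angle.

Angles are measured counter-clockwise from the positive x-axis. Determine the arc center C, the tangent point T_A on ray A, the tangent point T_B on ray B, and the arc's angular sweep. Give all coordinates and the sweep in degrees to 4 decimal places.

bisector direction at 30.6508° = (0.860290,0.509804)
center distance |VC| = r/sin(θ/2) = 4.944209/sin(80.5971°) = 5.011545
C = V + |VC|·bis = (30.6131,-23.6656)
T_A = V + ((C−V)·d_A)·d_A = V + 0.8188·d_A = (26.8286,-26.8473)
T_B = V + ((C−V)·d_B)·d_B = V + 0.8188·d_B = (26.0050,-25.4574)
sweep = 180° − θ = 18.8058°

center=(30.6131,-23.6656) T_A=(26.8286,-26.8473) T_B=(26.0050,-25.4574) sweep=18.8058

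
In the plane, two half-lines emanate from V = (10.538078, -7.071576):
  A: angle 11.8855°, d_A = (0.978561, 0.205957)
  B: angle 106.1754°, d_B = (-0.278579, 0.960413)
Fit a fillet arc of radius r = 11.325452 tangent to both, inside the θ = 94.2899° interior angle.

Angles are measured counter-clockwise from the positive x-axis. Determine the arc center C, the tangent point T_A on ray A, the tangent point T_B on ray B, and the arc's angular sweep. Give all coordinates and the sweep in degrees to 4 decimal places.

center=(18.4880,6.1752) T_A=(20.8205,-4.9074) T_B=(7.6109,3.0202) sweep=85.7101

bisector direction at 59.0305° = (0.514582,0.857441)
center distance |VC| = r/sin(θ/2) = 11.325452/sin(47.1450°) = 15.449204
C = V + |VC|·bis = (18.4880,6.1752)
T_A = V + ((C−V)·d_A)·d_A = V + 10.5077·d_A = (20.8205,-4.9074)
T_B = V + ((C−V)·d_B)·d_B = V + 10.5077·d_B = (7.6109,3.0202)
sweep = 180° − θ = 85.7101°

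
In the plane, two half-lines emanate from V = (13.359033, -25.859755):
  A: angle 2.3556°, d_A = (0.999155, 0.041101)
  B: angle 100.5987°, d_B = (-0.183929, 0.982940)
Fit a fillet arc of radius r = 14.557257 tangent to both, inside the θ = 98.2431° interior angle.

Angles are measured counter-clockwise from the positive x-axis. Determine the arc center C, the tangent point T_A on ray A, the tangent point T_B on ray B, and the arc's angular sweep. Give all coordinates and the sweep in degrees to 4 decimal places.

bisector direction at 51.4772° = (0.622827,0.782360)
center distance |VC| = r/sin(θ/2) = 14.557257/sin(49.1215°) = 19.253093
C = V + |VC|·bis = (25.3504,-10.7969)
T_A = V + ((C−V)·d_A)·d_A = V + 12.6003·d_A = (25.9487,-25.3419)
T_B = V + ((C−V)·d_B)·d_B = V + 12.6003·d_B = (11.0415,-13.4744)
sweep = 180° − θ = 81.7569°

center=(25.3504,-10.7969) T_A=(25.9487,-25.3419) T_B=(11.0415,-13.4744) sweep=81.7569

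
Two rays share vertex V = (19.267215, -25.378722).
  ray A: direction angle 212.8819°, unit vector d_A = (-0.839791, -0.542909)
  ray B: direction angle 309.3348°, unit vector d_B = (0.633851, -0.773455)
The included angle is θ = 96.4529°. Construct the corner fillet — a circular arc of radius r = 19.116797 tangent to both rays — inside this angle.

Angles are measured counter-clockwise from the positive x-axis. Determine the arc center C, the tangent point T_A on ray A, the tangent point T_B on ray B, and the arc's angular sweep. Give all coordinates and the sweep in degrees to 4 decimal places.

bisector direction at 261.1083° = (-0.154566,-0.987982)
center distance |VC| = r/sin(θ/2) = 19.116797/sin(48.2264°) = 25.633168
C = V + |VC|·bis = (15.3052,-50.7038)
T_A = V + ((C−V)·d_A)·d_A = V + 17.0765·d_A = (4.9265,-34.6497)
T_B = V + ((C−V)·d_B)·d_B = V + 17.0765·d_B = (30.0912,-38.5866)
sweep = 180° − θ = 83.5471°

center=(15.3052,-50.7038) T_A=(4.9265,-34.6497) T_B=(30.0912,-38.5866) sweep=83.5471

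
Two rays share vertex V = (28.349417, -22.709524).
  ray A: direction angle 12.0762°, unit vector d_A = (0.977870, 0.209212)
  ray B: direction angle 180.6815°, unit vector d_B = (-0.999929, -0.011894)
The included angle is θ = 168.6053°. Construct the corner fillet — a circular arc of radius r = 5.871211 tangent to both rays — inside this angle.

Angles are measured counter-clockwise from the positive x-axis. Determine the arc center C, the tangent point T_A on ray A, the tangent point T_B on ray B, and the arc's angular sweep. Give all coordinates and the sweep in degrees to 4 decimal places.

bisector direction at 96.3788° = (-0.111102,0.993809)
center distance |VC| = r/sin(θ/2) = 5.871211/sin(84.3026°) = 5.900358
C = V + |VC|·bis = (27.6939,-16.8457)
T_A = V + ((C−V)·d_A)·d_A = V + 0.5858·d_A = (28.9222,-22.5870)
T_B = V + ((C−V)·d_B)·d_B = V + 0.5858·d_B = (27.7637,-22.7165)
sweep = 180° − θ = 11.3947°

center=(27.6939,-16.8457) T_A=(28.9222,-22.5870) T_B=(27.7637,-22.7165) sweep=11.3947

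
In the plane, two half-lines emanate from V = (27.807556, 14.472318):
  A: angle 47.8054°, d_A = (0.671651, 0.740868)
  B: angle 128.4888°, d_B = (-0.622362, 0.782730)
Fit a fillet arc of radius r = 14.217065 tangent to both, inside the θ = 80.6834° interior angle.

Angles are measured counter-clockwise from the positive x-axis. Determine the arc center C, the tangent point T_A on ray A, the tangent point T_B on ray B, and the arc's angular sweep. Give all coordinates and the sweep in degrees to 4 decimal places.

center=(28.5177,36.4230) T_A=(39.0506,26.8741) T_B=(17.3895,27.5748) sweep=99.3166

bisector direction at 88.1471° = (0.032334,0.999477)
center distance |VC| = r/sin(θ/2) = 14.217065/sin(40.3417°) = 21.962125
C = V + |VC|·bis = (28.5177,36.4230)
T_A = V + ((C−V)·d_A)·d_A = V + 16.7395·d_A = (39.0506,26.8741)
T_B = V + ((C−V)·d_B)·d_B = V + 16.7395·d_B = (17.3895,27.5748)
sweep = 180° − θ = 99.3166°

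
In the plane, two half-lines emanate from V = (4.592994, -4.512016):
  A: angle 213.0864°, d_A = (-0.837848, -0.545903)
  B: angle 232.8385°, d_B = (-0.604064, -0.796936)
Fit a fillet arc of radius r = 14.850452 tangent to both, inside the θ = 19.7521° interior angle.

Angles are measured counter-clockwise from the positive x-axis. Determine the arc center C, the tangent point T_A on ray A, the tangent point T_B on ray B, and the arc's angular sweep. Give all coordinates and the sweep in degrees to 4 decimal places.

bisector direction at 222.9624° = (-0.731801,-0.681519)
center distance |VC| = r/sin(θ/2) = 14.850452/sin(9.8760°) = 86.582821
C = V + |VC|·bis = (-58.7684,-63.5198)
T_A = V + ((C−V)·d_A)·d_A = V + 85.2998·d_A = (-66.8753,-51.0774)
T_B = V + ((C−V)·d_B)·d_B = V + 85.2998·d_B = (-46.9335,-72.4905)
sweep = 180° − θ = 160.2479°

center=(-58.7684,-63.5198) T_A=(-66.8753,-51.0774) T_B=(-46.9335,-72.4905) sweep=160.2479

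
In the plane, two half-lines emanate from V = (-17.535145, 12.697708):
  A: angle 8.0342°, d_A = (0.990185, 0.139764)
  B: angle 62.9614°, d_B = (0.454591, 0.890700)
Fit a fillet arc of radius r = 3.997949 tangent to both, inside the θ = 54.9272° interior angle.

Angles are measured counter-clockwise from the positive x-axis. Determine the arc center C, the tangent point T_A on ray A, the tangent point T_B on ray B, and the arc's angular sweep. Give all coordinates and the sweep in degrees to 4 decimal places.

center=(-10.4775,17.7315) T_A=(-9.9187,13.7728) T_B=(-14.0385,19.5489) sweep=125.0728

bisector direction at 35.4978° = (0.814138,0.580672)
center distance |VC| = r/sin(θ/2) = 3.997949/sin(27.4636°) = 8.668862
C = V + |VC|·bis = (-10.4775,17.7315)
T_A = V + ((C−V)·d_A)·d_A = V + 7.6919·d_A = (-9.9187,13.7728)
T_B = V + ((C−V)·d_B)·d_B = V + 7.6919·d_B = (-14.0385,19.5489)
sweep = 180° − θ = 125.0728°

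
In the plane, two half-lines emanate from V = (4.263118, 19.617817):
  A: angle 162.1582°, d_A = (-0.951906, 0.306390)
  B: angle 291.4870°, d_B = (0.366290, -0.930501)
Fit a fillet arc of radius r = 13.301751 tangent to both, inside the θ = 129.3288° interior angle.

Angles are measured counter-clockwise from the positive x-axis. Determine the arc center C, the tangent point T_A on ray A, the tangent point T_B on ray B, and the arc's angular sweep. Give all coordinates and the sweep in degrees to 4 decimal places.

bisector direction at 226.8226° = (-0.684260,-0.729239)
center distance |VC| = r/sin(θ/2) = 13.301751/sin(64.6644°) = 14.717308
C = V + |VC|·bis = (-5.8073,8.8854)
T_A = V + ((C−V)·d_A)·d_A = V + 6.2978·d_A = (-1.7318,21.5474)
T_B = V + ((C−V)·d_B)·d_B = V + 6.2978·d_B = (6.5699,13.7577)
sweep = 180° − θ = 50.6712°

center=(-5.8073,8.8854) T_A=(-1.7318,21.5474) T_B=(6.5699,13.7577) sweep=50.6712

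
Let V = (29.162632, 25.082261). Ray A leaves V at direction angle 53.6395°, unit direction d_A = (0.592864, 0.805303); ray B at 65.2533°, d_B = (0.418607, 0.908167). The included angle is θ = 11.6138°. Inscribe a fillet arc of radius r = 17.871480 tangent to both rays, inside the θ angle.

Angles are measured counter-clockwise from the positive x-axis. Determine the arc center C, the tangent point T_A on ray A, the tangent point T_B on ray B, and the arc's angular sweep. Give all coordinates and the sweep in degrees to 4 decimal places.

center=(118.9552,177.1942) T_A=(133.3472,166.5989) T_B=(102.7249,184.6754) sweep=168.3862

bisector direction at 59.4464° = (0.508344,0.861154)
center distance |VC| = r/sin(θ/2) = 17.871480/sin(5.8069°) = 176.637355
C = V + |VC|·bis = (118.9552,177.1942)
T_A = V + ((C−V)·d_A)·d_A = V + 175.7309·d_A = (133.3472,166.5989)
T_B = V + ((C−V)·d_B)·d_B = V + 175.7309·d_B = (102.7249,184.6754)
sweep = 180° − θ = 168.3862°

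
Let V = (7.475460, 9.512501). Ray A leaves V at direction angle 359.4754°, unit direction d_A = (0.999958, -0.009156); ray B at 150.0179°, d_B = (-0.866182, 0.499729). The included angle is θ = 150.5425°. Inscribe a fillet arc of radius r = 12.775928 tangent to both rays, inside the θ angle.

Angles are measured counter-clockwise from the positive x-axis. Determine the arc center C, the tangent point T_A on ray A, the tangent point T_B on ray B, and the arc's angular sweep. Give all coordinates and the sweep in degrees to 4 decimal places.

bisector direction at 74.7466° = (0.263088,0.964772)
center distance |VC| = r/sin(θ/2) = 12.775928/sin(75.2712°) = 13.210005
C = V + |VC|·bis = (10.9508,22.2571)
T_A = V + ((C−V)·d_A)·d_A = V + 3.3586·d_A = (10.8339,9.4818)
T_B = V + ((C−V)·d_B)·d_B = V + 3.3586·d_B = (4.5663,11.1909)
sweep = 180° − θ = 29.4575°

center=(10.9508,22.2571) T_A=(10.8339,9.4818) T_B=(4.5663,11.1909) sweep=29.4575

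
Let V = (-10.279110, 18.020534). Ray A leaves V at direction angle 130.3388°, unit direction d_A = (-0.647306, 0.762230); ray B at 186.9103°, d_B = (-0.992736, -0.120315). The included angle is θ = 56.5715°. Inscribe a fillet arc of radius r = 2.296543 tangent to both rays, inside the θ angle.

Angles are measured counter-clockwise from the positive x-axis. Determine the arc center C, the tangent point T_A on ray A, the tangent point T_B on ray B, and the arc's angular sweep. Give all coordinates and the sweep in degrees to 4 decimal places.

center=(-14.7921,19.7869) T_A=(-13.0416,21.2735) T_B=(-14.5158,17.5071) sweep=123.4285

bisector direction at 158.6245° = (-0.931212,0.364478)
center distance |VC| = r/sin(θ/2) = 2.296543/sin(28.2858°) = 4.846365
C = V + |VC|·bis = (-14.7921,19.7869)
T_A = V + ((C−V)·d_A)·d_A = V + 4.2677·d_A = (-13.0416,21.2735)
T_B = V + ((C−V)·d_B)·d_B = V + 4.2677·d_B = (-14.5158,17.5071)
sweep = 180° − θ = 123.4285°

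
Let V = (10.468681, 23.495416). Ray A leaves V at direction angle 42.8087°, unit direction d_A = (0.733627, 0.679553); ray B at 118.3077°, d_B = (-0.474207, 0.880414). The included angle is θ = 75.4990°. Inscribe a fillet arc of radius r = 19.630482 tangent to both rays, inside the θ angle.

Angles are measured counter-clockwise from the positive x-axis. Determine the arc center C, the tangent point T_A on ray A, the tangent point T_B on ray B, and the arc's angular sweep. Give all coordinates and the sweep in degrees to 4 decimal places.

center=(15.7288,55.1260) T_A=(29.0687,40.7245) T_B=(-1.5542,45.8170) sweep=104.5010

bisector direction at 80.5582° = (0.164046,0.986453)
center distance |VC| = r/sin(θ/2) = 19.630482/sin(37.7495°) = 32.064928
C = V + |VC|·bis = (15.7288,55.1260)
T_A = V + ((C−V)·d_A)·d_A = V + 25.3536·d_A = (29.0687,40.7245)
T_B = V + ((C−V)·d_B)·d_B = V + 25.3536·d_B = (-1.5542,45.8170)
sweep = 180° − θ = 104.5010°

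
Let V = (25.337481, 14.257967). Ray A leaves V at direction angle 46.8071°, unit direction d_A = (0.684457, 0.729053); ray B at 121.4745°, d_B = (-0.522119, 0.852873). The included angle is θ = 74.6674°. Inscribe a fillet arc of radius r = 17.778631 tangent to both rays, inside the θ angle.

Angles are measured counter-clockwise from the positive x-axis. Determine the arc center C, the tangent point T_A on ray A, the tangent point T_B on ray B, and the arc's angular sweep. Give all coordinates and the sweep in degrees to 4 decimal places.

bisector direction at 84.1408° = (0.102084,0.994776)
center distance |VC| = r/sin(θ/2) = 17.778631/sin(37.3337°) = 29.315607
C = V + |VC|·bis = (28.3301,43.4204)
T_A = V + ((C−V)·d_A)·d_A = V + 23.3093·d_A = (41.2917,31.2517)
T_B = V + ((C−V)·d_B)·d_B = V + 23.3093·d_B = (13.1672,34.1379)
sweep = 180° − θ = 105.3326°

center=(28.3301,43.4204) T_A=(41.2917,31.2517) T_B=(13.1672,34.1379) sweep=105.3326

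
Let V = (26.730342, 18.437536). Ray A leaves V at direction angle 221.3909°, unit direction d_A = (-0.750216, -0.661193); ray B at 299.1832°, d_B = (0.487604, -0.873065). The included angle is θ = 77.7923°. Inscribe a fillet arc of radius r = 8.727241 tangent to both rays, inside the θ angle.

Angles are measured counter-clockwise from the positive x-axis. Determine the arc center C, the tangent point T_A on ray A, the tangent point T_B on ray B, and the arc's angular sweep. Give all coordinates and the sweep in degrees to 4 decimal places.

center=(24.3854,4.7379) T_A=(18.6150,11.2852) T_B=(32.0049,8.9934) sweep=102.2077

bisector direction at 260.2870° = (-0.168712,-0.985665)
center distance |VC| = r/sin(θ/2) = 8.727241/sin(38.8961°) = 13.898856
C = V + |VC|·bis = (24.3854,4.7379)
T_A = V + ((C−V)·d_A)·d_A = V + 10.8173·d_A = (18.6150,11.2852)
T_B = V + ((C−V)·d_B)·d_B = V + 10.8173·d_B = (32.0049,8.9934)
sweep = 180° − θ = 102.2077°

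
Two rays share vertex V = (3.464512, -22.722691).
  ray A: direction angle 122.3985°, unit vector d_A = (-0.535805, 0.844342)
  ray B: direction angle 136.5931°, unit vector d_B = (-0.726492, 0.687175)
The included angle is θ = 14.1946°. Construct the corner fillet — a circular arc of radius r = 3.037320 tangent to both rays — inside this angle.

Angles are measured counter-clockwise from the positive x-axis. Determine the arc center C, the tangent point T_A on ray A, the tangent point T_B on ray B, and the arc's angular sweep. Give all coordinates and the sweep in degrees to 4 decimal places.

bisector direction at 129.4958° = (-0.636022,0.771671)
center distance |VC| = r/sin(θ/2) = 3.037320/sin(7.0973°) = 24.582793
C = V + |VC|·bis = (-12.1707,-3.7529)
T_A = V + ((C−V)·d_A)·d_A = V + 24.3944·d_A = (-9.6061,-2.1254)
T_B = V + ((C−V)·d_B)·d_B = V + 24.3944·d_B = (-14.2578,-5.9594)
sweep = 180° − θ = 165.8054°

center=(-12.1707,-3.7529) T_A=(-9.6061,-2.1254) T_B=(-14.2578,-5.9594) sweep=165.8054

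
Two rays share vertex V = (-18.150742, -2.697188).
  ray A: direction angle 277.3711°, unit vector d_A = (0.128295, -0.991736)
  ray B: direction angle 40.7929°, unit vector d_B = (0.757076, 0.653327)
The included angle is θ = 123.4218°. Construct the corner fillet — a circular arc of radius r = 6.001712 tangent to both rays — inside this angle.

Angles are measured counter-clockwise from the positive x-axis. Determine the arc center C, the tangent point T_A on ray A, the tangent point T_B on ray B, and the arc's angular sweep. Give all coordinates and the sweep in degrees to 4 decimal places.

bisector direction at 339.0820° = (0.934092,-0.357031)
center distance |VC| = r/sin(θ/2) = 6.001712/sin(61.7109°) = 6.815732
C = V + |VC|·bis = (-11.7842,-5.1306)
T_A = V + ((C−V)·d_A)·d_A = V + 3.2301·d_A = (-17.7363,-5.9006)
T_B = V + ((C−V)·d_B)·d_B = V + 3.2301·d_B = (-15.7053,-0.5869)
sweep = 180° − θ = 56.5782°

center=(-11.7842,-5.1306) T_A=(-17.7363,-5.9006) T_B=(-15.7053,-0.5869) sweep=56.5782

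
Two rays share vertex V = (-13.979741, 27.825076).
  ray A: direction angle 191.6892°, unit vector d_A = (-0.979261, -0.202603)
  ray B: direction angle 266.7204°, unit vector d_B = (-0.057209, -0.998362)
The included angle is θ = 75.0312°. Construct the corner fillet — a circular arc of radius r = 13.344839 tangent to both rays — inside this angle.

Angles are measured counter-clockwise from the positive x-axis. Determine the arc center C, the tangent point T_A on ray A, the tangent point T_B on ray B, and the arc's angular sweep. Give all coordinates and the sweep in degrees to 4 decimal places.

bisector direction at 229.2048° = (-0.653357,-0.757050)
center distance |VC| = r/sin(θ/2) = 13.344839/sin(37.5156°) = 21.913520
C = V + |VC|·bis = (-28.2971,11.2354)
T_A = V + ((C−V)·d_A)·d_A = V + 17.3815·d_A = (-31.0008,24.3035)
T_B = V + ((C−V)·d_B)·d_B = V + 17.3815·d_B = (-14.9741,10.4720)
sweep = 180° − θ = 104.9688°

center=(-28.2971,11.2354) T_A=(-31.0008,24.3035) T_B=(-14.9741,10.4720) sweep=104.9688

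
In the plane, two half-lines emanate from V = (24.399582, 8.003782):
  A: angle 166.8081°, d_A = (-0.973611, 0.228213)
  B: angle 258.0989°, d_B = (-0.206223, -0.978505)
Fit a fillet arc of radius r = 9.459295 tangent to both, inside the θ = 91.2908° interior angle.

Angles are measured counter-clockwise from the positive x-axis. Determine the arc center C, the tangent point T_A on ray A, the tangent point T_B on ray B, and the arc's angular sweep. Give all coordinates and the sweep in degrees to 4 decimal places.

bisector direction at 212.4535° = (-0.843827,-0.536615)
center distance |VC| = r/sin(θ/2) = 9.459295/sin(45.6454°) = 13.229286
C = V + |VC|·bis = (13.2363,0.9047)
T_A = V + ((C−V)·d_A)·d_A = V + 9.2486·d_A = (15.3951,10.1144)
T_B = V + ((C−V)·d_B)·d_B = V + 9.2486·d_B = (22.4923,-1.0460)
sweep = 180° − θ = 88.7092°

center=(13.2363,0.9047) T_A=(15.3951,10.1144) T_B=(22.4923,-1.0460) sweep=88.7092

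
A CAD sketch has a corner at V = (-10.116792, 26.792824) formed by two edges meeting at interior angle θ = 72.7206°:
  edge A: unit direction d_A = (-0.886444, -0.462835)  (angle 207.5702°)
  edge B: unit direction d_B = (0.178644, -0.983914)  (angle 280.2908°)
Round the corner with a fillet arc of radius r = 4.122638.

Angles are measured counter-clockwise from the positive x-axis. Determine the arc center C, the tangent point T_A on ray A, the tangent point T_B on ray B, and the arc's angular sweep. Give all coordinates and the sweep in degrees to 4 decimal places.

bisector direction at 243.9305° = (-0.439461,-0.898262)
center distance |VC| = r/sin(θ/2) = 4.122638/sin(36.3603°) = 6.953802
C = V + |VC|·bis = (-13.1727,20.5465)
T_A = V + ((C−V)·d_A)·d_A = V + 5.5999·d_A = (-15.0808,24.2010)
T_B = V + ((C−V)·d_B)·d_B = V + 5.5999·d_B = (-9.1164,21.2830)
sweep = 180° − θ = 107.2794°

center=(-13.1727,20.5465) T_A=(-15.0808,24.2010) T_B=(-9.1164,21.2830) sweep=107.2794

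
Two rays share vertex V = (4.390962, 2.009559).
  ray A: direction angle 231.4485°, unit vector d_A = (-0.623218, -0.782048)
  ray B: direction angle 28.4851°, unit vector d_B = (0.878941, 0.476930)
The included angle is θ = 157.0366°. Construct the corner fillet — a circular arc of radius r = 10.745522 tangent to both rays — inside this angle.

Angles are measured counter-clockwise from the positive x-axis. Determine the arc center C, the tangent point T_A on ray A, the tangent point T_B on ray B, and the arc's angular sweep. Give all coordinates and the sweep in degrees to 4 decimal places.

center=(11.4342,-6.3942) T_A=(3.0307,0.3026) T_B=(6.3094,3.0505) sweep=22.9634

bisector direction at 309.9668° = (0.642344,-0.766417)
center distance |VC| = r/sin(θ/2) = 10.745522/sin(78.5183°) = 10.964949
C = V + |VC|·bis = (11.4342,-6.3942)
T_A = V + ((C−V)·d_A)·d_A = V + 2.1826·d_A = (3.0307,0.3026)
T_B = V + ((C−V)·d_B)·d_B = V + 2.1826·d_B = (6.3094,3.0505)
sweep = 180° − θ = 22.9634°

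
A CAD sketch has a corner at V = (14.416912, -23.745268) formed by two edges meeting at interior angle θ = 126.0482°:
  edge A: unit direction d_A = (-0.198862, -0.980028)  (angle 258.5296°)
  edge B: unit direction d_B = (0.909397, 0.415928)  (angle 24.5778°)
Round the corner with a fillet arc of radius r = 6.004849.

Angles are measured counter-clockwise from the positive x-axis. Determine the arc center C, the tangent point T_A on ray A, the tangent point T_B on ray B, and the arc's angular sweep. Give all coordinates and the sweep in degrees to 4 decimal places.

bisector direction at 321.5537° = (0.783191,-0.621781)
center distance |VC| = r/sin(θ/2) = 6.004849/sin(63.0241°) = 6.737956
C = V + |VC|·bis = (19.6940,-27.9348)
T_A = V + ((C−V)·d_A)·d_A = V + 3.0564·d_A = (13.8091,-26.7407)
T_B = V + ((C−V)·d_B)·d_B = V + 3.0564·d_B = (17.1964,-22.4740)
sweep = 180° − θ = 53.9518°

center=(19.6940,-27.9348) T_A=(13.8091,-26.7407) T_B=(17.1964,-22.4740) sweep=53.9518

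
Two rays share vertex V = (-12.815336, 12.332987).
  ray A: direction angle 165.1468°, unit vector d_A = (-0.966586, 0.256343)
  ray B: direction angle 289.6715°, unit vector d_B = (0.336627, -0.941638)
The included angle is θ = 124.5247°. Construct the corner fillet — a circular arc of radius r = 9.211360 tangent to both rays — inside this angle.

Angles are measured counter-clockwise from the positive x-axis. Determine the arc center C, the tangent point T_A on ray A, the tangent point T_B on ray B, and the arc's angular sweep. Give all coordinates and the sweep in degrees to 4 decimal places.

bisector direction at 227.4092° = (-0.676758,-0.736205)
center distance |VC| = r/sin(θ/2) = 9.211360/sin(62.2623°) = 10.407282
C = V + |VC|·bis = (-19.8586,4.6711)
T_A = V + ((C−V)·d_A)·d_A = V + 4.8438·d_A = (-17.4973,13.5747)
T_B = V + ((C−V)·d_B)·d_B = V + 4.8438·d_B = (-11.1848,7.7719)
sweep = 180° − θ = 55.4753°

center=(-19.8586,4.6711) T_A=(-17.4973,13.5747) T_B=(-11.1848,7.7719) sweep=55.4753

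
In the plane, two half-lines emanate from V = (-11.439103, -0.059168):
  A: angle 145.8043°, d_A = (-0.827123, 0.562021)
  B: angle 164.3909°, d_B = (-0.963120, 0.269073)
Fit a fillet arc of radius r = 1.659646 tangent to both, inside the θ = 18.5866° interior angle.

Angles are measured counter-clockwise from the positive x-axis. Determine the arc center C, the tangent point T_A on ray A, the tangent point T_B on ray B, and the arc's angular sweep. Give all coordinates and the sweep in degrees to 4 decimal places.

bisector direction at 155.0976° = (-0.907026,0.421074)
center distance |VC| = r/sin(θ/2) = 1.659646/sin(9.2933°) = 10.277183
C = V + |VC|·bis = (-20.7608,4.2683)
T_A = V + ((C−V)·d_A)·d_A = V + 10.1423·d_A = (-19.8280,5.6410)
T_B = V + ((C−V)·d_B)·d_B = V + 10.1423·d_B = (-21.2073,2.6698)
sweep = 180° − θ = 161.4134°

center=(-20.7608,4.2683) T_A=(-19.8280,5.6410) T_B=(-21.2073,2.6698) sweep=161.4134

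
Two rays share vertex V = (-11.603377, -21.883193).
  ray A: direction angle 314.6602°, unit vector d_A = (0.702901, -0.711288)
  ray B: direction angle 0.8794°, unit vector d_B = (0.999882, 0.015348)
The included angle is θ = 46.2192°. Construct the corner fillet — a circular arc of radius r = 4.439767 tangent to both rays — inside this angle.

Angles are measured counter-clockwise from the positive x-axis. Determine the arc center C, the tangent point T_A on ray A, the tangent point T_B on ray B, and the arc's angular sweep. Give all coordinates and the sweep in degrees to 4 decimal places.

center=(-1.1324,-26.1628) T_A=(-4.2904,-29.2835) T_B=(-1.2005,-21.7235) sweep=133.7808

bisector direction at 337.7698° = (0.925671,-0.378329)
center distance |VC| = r/sin(θ/2) = 4.439767/sin(23.1096°) = 11.311761
C = V + |VC|·bis = (-1.1324,-26.1628)
T_A = V + ((C−V)·d_A)·d_A = V + 10.4041·d_A = (-4.2904,-29.2835)
T_B = V + ((C−V)·d_B)·d_B = V + 10.4041·d_B = (-1.2005,-21.7235)
sweep = 180° − θ = 133.7808°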